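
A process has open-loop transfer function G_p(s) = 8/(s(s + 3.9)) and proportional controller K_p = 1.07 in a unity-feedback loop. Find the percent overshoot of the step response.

From 1 + K_pG_p(s) = 0: s² + 3.9s + 8.56 = 0 ⇒ ω_n = 2.926, ζ = 0.6665.
%OS = 100·exp(−πζ/√(1−ζ²)) = 100·exp(−π·0.6665/√0.5558) = 6.03%.

6.03%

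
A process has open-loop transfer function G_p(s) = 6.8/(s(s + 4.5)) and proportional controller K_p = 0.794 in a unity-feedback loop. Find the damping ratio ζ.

ζ = 0.968

The closed-loop denominator is s(s+4.5) + 0.794·6.8 = s² + 4.5s + 5.399.
Matching s² + 2ζω_n s + ω_n²: ω_n = √5.399 = 2.324 rad/s and 2ζω_n = 4.5, so ζ = 4.5/(2·2.324) = 0.968.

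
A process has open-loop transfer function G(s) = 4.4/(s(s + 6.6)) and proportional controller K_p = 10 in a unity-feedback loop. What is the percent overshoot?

The closed-loop denominator s² + 6.6s + 44 gives ω_n = √44 = 6.633 and ζ = 6.6/(2ω_n) = 0.4975.
%OS = 100·exp(−πζ/√(1−ζ²)) = 100·exp(−π·0.4975/√0.7525) = 16.5%.

16.5%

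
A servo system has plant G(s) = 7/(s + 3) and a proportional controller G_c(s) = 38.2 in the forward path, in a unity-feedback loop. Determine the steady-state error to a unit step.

The loop is type 0. Static position error constant K_pos = G_c(0)·G(0) = 38.2·2.333 = 89.13.
Steady-state error to a unit step: e_ss = 1/(1+K_pos) = 1/90.13 = 0.0111.

0.0111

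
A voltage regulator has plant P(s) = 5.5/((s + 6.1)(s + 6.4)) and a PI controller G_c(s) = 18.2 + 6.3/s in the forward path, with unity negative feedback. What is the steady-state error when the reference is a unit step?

0

The open loop G_c(s)P(s) has a pole at the origin (type 1), so the static position error constant is infinite and e_ss = 1/(1+∞) = 0.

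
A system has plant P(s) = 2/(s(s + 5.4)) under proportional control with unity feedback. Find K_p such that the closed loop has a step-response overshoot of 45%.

K_p = 60.1

From %OS = 100·exp(−πζ/√(1−ζ²)) = 45%, ζ = −ln(0.45)/√(π²+ln²(0.45)) = 0.2463.
Characteristic equation s² + 5.4s + 2K_p = 0 gives ζ = 5.4/(2√(2K_p)).
Setting ζ = 0.2463: √(2K_p) = 5.4/(2·0.2463) = 10.96, so K_p = 120.1/2 = 60.1.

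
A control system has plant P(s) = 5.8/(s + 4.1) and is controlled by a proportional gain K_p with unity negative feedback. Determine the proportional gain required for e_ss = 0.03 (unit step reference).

For a type-0 loop with proportional control, e_ss = 1/(1 + K_p·P(0)).
P(0) = 1.415. Require 1/(1 + K_p·1.415) = 0.03, so 1 + 1.415·K_p = 33.33.
K_p = (33.33 − 1)/1.415 = 22.9.

K_p = 22.9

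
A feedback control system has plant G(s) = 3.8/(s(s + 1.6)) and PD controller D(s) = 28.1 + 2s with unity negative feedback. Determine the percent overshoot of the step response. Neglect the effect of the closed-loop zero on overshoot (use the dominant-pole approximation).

Forward path: (28.1 + 2s)·3.8/(s(s+1.6)). The closed-loop characteristic equation is s² + (1.6 + 3.8·2)s + 3.8·28.1 = 0.
That is s² + 9.2s + 106.8 = 0, so ω_n = 10.33 rad/s and ζ = 9.2/(2·10.33) = 0.4452.
%OS = 100·exp(−πζ/√(1−ζ²)) = 21%.

21%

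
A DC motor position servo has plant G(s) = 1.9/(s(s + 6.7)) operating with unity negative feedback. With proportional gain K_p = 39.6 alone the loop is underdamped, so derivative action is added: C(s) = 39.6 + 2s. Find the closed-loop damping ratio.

ζ = 0.605

Forward path: (39.6 + 2s)·1.9/(s(s+6.7)). The closed-loop characteristic equation is s² + (6.7 + 1.9·2)s + 1.9·39.6 = 0.
That is s² + 10.5s + 75.24 = 0, so ω_n = 8.674 rad/s and ζ = 10.5/(2·8.674) = 0.6053.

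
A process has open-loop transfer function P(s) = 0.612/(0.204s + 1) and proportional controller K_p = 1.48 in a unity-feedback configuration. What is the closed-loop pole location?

s = -9.342

Closed loop: T(s) = K_p·P/(1+K_p·P) = 0.9058/(0.204s + 1 + 0.9058), with pole at s = −(1 + 0.9058)/0.204 = −9.342.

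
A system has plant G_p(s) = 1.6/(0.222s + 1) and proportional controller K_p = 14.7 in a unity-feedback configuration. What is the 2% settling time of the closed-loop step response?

T_s ≈ 0.0362 s

Closed loop: T(s) = K_p·G_p/(1+K_p·G_p) = 23.52/(0.222s + 1 + 23.52), with pole at s = −(1 + 23.52)/0.222 = −110.5.
τ = 1/110.5 = 0.009054 s, so 2% settling time ≈ 4τ = 0.0362 s.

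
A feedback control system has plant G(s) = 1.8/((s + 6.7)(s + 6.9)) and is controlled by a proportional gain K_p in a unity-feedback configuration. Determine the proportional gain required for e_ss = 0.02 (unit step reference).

K_p = 1260

Steady-state error for a unit step on this type-0 loop is 1/(1 + K_p·G(0)).
G(0) = 0.03894. Require 1/(1 + K_p·0.03894) = 0.02, so 1 + 0.03894·K_p = 50.
K_p = (50 − 1)/0.03894 = 1260.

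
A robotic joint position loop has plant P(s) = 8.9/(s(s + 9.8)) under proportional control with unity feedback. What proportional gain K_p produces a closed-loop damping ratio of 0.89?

Closed-loop characteristic equation: s² + 9.8s + K_p·8.9 = 0.
So ω_n = √(8.9K_p) and 2ζω_n = 9.8, giving ζ = 9.8/(2√(8.9K_p)).
Setting ζ = 0.89: √(8.9K_p) = 9.8/(2·0.89) = 5.506, so K_p = 30.31/8.9 = 3.41.

K_p = 3.41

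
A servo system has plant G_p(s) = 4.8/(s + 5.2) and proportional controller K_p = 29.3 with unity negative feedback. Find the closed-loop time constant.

τ = 0.00686 s

Closed-loop transfer function: T(s) = K_p·G_p(s)/(1 + K_p·G_p(s)) = 140.6/(s + 5.2 + 140.6) = 140.6/(s + 145.8).
Time constant τ = 1/145.8 = 0.00686 s.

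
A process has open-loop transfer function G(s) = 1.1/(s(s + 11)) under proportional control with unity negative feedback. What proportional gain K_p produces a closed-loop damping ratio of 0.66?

K_p = 63.1

Closed-loop characteristic equation: s² + 11s + K_p·1.1 = 0.
So ω_n = √(1.1K_p) and 2ζω_n = 11, giving ζ = 11/(2√(1.1K_p)).
Setting ζ = 0.66: √(1.1K_p) = 11/(2·0.66) = 8.333, so K_p = 69.44/1.1 = 63.1.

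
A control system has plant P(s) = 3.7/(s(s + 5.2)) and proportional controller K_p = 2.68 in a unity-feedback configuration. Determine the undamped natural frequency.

ω_n = 3.15 rad/s

1 + K_p·P(s) = 0 gives s² + 5.2s + 9.916 = 0.
So ω_n² = 9.916 ⇒ ω_n = 3.149 rad/s, and ζ = 5.2/(2ω_n) = 0.826.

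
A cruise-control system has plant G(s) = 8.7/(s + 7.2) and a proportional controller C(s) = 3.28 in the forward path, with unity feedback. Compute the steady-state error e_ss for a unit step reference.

The loop is type 0. Static position error constant K_pos = C(0)·G(0) = 3.28·1.208 = 3.963.
Steady-state error to a unit step: e_ss = 1/(1+K_pos) = 1/4.963 = 0.201.

0.201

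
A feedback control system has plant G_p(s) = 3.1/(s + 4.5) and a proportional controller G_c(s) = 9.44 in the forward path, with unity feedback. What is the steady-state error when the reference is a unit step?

The loop is type 0. Static position error constant K_pos = G_c(0)·G_p(0) = 9.44·0.6889 = 6.503.
Steady-state error to a unit step: e_ss = 1/(1+K_pos) = 1/7.503 = 0.133.

0.133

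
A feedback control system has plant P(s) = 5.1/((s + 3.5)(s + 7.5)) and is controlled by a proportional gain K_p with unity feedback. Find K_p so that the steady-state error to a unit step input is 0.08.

K_p = 59.2

Steady-state error for a unit step on this type-0 loop is 1/(1 + K_p·P(0)).
P(0) = 0.1943. Require 1/(1 + K_p·0.1943) = 0.08, so 1 + 0.1943·K_p = 12.5.
K_p = (12.5 − 1)/0.1943 = 59.2.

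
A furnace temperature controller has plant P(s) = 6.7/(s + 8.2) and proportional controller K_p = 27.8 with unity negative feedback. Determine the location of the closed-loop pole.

s = -194.5

Closed-loop transfer function: T(s) = K_p·P(s)/(1 + K_p·P(s)) = 186.3/(s + 8.2 + 186.3) = 186.3/(s + 194.5).
The closed-loop pole is at s = −194.5.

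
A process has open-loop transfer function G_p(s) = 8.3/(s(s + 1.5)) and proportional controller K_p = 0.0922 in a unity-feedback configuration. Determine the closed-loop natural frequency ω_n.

ω_n = 0.875 rad/s

1 + K_p·G_p(s) = 0 gives s² + 1.5s + 0.7653 = 0.
Matching s² + 2ζω_n s + ω_n²: ω_n = √0.7653 = 0.8748 rad/s and 2ζω_n = 1.5, so ζ = 1.5/(2·0.8748) = 0.857.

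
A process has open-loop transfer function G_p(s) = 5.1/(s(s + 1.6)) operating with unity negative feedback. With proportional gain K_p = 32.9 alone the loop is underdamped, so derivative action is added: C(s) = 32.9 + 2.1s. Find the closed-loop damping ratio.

Forward path: (32.9 + 2.1s)·5.1/(s(s+1.6)). The closed-loop characteristic equation is s² + (1.6 + 5.1·2.1)s + 5.1·32.9 = 0.
That is s² + 12.31s + 167.8 = 0, so ω_n = 12.95 rad/s and ζ = 12.31/(2·12.95) = 0.4752.

ζ = 0.475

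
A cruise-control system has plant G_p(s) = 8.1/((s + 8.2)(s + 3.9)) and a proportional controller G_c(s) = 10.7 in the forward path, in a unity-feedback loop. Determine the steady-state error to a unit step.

The loop is type 0. Static position error constant K_pos = G_c(0)·G_p(0) = 10.7·0.2533 = 2.71.
Steady-state error to a unit step: e_ss = 1/(1+K_pos) = 1/3.71 = 0.27.

0.27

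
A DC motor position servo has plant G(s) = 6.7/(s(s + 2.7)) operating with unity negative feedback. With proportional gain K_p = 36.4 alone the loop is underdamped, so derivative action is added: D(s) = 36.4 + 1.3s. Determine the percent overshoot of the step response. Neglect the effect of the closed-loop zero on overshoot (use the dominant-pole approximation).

Forward path: (36.4 + 1.3s)·6.7/(s(s+2.7)). The closed-loop characteristic equation is s² + (2.7 + 6.7·1.3)s + 6.7·36.4 = 0.
That is s² + 11.41s + 243.9 = 0, so ω_n = 15.62 rad/s and ζ = 11.41/(2·15.62) = 0.3653.
%OS = 100·exp(−πζ/√(1−ζ²)) = 29.1%.

29.1%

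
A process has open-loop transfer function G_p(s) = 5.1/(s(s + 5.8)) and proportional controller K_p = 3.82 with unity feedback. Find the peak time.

T_p = 0.944 s

Closed-loop characteristic equation: s² + 5.8s + 19.48 = 0, so ω_n = 4.414 rad/s and ζ = 5.8/(2·4.414) = 0.657.
Damped frequency ω_d = ω_n√(1−ζ²) = 3.327 rad/s, so peak time T_p = π/ω_d = 0.944 s.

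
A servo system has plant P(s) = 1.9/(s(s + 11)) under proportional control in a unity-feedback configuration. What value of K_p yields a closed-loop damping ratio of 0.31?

K_p = 166

Closed-loop characteristic equation: s² + 11s + K_p·1.9 = 0.
So ω_n = √(1.9K_p) and 2ζω_n = 11, giving ζ = 11/(2√(1.9K_p)).
Setting ζ = 0.31: √(1.9K_p) = 11/(2·0.31) = 17.74, so K_p = 314.8/1.9 = 166.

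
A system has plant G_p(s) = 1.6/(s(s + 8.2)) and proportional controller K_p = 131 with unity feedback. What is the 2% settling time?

Closed-loop characteristic equation: s² + 8.2s + 209.6 = 0, so ω_n = 14.48 rad/s and ζ = 8.2/(2·14.48) = 0.2832.
2% settling time T_s ≈ 4/(ζω_n) = 4/4.1 = 0.976 s.

T_s ≈ 0.976 s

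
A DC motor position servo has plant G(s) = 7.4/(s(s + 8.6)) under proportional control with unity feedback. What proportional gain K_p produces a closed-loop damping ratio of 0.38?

Closed-loop characteristic equation: s² + 8.6s + K_p·7.4 = 0.
So ω_n = √(7.4K_p) and 2ζω_n = 8.6, giving ζ = 8.6/(2√(7.4K_p)).
Setting ζ = 0.38: √(7.4K_p) = 8.6/(2·0.38) = 11.32, so K_p = 128/7.4 = 17.3.

K_p = 17.3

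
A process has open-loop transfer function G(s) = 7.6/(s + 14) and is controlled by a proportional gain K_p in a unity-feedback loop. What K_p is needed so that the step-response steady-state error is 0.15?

K_p = 10.4

For a type-0 loop with proportional control, e_ss = 1/(1 + K_p·G(0)).
G(0) = 0.5429. Require 1/(1 + K_p·0.5429) = 0.15, so 1 + 0.5429·K_p = 6.667.
K_p = (6.667 − 1)/0.5429 = 10.4.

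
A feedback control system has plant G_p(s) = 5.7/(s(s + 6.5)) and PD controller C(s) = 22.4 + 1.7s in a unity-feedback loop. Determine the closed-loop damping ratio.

ζ = 0.716

Forward path: (22.4 + 1.7s)·5.7/(s(s+6.5)). The closed-loop characteristic equation is s² + (6.5 + 5.7·1.7)s + 5.7·22.4 = 0.
That is s² + 16.19s + 127.7 = 0, so ω_n = 11.3 rad/s and ζ = 16.19/(2·11.3) = 0.7164.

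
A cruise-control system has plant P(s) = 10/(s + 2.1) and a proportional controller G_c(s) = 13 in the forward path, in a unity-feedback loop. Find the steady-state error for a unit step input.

0.0159

The loop is type 0. Static position error constant K_pos = G_c(0)·P(0) = 13·4.762 = 61.9.
Steady-state error to a unit step: e_ss = 1/(1+K_pos) = 1/62.9 = 0.0159.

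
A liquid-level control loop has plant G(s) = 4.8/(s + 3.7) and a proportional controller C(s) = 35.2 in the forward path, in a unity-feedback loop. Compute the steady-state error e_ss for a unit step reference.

0.0214

The loop is type 0. Static position error constant K_pos = C(0)·G(0) = 35.2·1.297 = 45.66.
Steady-state error to a unit step: e_ss = 1/(1+K_pos) = 1/46.66 = 0.0214.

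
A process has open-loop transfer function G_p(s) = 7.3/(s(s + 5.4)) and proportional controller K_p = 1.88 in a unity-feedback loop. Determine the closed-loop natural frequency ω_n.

ω_n = 3.7 rad/s

With unity feedback the closed-loop characteristic equation is s² + 5.4s + 1.88·7.3 = s² + 5.4s + 13.72 = 0.
So ω_n² = 13.72 ⇒ ω_n = 3.705 rad/s, and ζ = 5.4/(2ω_n) = 0.729.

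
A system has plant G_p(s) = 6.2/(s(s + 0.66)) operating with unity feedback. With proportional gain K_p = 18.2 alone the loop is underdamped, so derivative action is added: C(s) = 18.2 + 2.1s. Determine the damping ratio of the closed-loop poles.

Forward path: (18.2 + 2.1s)·6.2/(s(s+0.66)). The closed-loop characteristic equation is s² + (0.66 + 6.2·2.1)s + 6.2·18.2 = 0.
That is s² + 13.68s + 112.8 = 0, so ω_n = 10.62 rad/s and ζ = 13.68/(2·10.62) = 0.6439.

ζ = 0.644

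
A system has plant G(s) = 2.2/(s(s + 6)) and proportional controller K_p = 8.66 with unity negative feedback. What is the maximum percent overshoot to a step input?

Closed-loop characteristic equation: s² + 6s + 19.05 = 0, so ω_n = 4.365 rad/s and ζ = 6/(2·4.365) = 0.6873.
%OS = 100·exp(−πζ/√(1−ζ²)) = 100·exp(−π·0.6873/√0.5276) = 5.12%.

5.12%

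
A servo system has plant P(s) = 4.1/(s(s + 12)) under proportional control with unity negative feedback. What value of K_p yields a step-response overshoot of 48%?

K_p = 170

From %OS = 100·exp(−πζ/√(1−ζ²)) = 48%, ζ = −ln(0.48)/√(π²+ln²(0.48)) = 0.2275.
Characteristic equation s² + 12s + 4.1K_p = 0 gives ζ = 12/(2√(4.1K_p)).
Setting ζ = 0.2275: √(4.1K_p) = 12/(2·0.2275) = 26.37, so K_p = 695.5/4.1 = 170.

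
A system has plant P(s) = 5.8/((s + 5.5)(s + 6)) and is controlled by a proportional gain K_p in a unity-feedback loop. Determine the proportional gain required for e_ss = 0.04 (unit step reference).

K_p = 137

For a type-0 loop with proportional control, e_ss = 1/(1 + K_p·P(0)).
P(0) = 0.1758. Require 1/(1 + K_p·0.1758) = 0.04, so 1 + 0.1758·K_p = 25.
K_p = (25 − 1)/0.1758 = 137.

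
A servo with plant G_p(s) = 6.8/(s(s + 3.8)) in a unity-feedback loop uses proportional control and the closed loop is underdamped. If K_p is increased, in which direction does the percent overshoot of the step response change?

ζ = 3.8/(2√(6.8K_p)) decreases as K_p grows; lower damping means more overshoot.

increase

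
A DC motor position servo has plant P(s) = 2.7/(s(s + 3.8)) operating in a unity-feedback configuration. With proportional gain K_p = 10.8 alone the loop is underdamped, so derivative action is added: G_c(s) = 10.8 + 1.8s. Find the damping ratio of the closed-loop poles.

Forward path: (10.8 + 1.8s)·2.7/(s(s+3.8)). The closed-loop characteristic equation is s² + (3.8 + 2.7·1.8)s + 2.7·10.8 = 0.
That is s² + 8.66s + 29.16 = 0, so ω_n = 5.4 rad/s and ζ = 8.66/(2·5.4) = 0.8019.

ζ = 0.802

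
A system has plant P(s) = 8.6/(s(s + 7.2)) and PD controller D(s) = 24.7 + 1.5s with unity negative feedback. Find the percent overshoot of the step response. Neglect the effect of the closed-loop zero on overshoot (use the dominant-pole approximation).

5.02%

Forward path: (24.7 + 1.5s)·8.6/(s(s+7.2)). The closed-loop characteristic equation is s² + (7.2 + 8.6·1.5)s + 8.6·24.7 = 0.
That is s² + 20.1s + 212.4 = 0, so ω_n = 14.57 rad/s and ζ = 20.1/(2·14.57) = 0.6896.
%OS = 100·exp(−πζ/√(1−ζ²)) = 5.02%.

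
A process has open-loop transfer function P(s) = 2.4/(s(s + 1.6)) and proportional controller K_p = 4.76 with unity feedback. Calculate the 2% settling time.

T_s ≈ 5 s

Closed-loop characteristic equation: s² + 1.6s + 11.42 = 0, so ω_n = 3.38 rad/s and ζ = 1.6/(2·3.38) = 0.2367.
2% settling time T_s ≈ 4/(ζω_n) = 4/0.8 = 5 s.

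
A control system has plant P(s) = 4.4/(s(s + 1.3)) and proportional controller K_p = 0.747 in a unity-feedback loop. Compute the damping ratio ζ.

ζ = 0.359

The closed-loop denominator is s(s+1.3) + 0.747·4.4 = s² + 1.3s + 3.287.
So ω_n² = 3.287 ⇒ ω_n = 1.813 rad/s, and ζ = 1.3/(2ω_n) = 0.359.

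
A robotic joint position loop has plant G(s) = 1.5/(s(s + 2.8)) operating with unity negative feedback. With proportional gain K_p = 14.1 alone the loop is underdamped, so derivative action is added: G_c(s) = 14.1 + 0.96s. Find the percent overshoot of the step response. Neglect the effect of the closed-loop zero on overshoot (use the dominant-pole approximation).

19.6%

Forward path: (14.1 + 0.96s)·1.5/(s(s+2.8)). The closed-loop characteristic equation is s² + (2.8 + 1.5·0.96)s + 1.5·14.1 = 0.
That is s² + 4.24s + 21.15 = 0, so ω_n = 4.599 rad/s and ζ = 4.24/(2·4.599) = 0.461.
%OS = 100·exp(−πζ/√(1−ζ²)) = 19.6%.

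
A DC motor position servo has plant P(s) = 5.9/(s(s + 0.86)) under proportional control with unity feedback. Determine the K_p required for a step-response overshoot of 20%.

From %OS = 100·exp(−πζ/√(1−ζ²)) = 20%, ζ = −ln(0.2)/√(π²+ln²(0.2)) = 0.4559.
Characteristic equation s² + 0.86s + 5.9K_p = 0 gives ζ = 0.86/(2√(5.9K_p)).
Setting ζ = 0.4559: √(5.9K_p) = 0.86/(2·0.4559) = 0.9431, so K_p = 0.8894/5.9 = 0.151.

K_p = 0.151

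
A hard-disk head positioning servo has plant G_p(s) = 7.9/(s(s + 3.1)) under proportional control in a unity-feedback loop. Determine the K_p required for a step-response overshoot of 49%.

From %OS = 100·exp(−πζ/√(1−ζ²)) = 49%, ζ = −ln(0.49)/√(π²+ln²(0.49)) = 0.2214.
Characteristic equation s² + 3.1s + 7.9K_p = 0 gives ζ = 3.1/(2√(7.9K_p)).
Setting ζ = 0.2214: √(7.9K_p) = 3.1/(2·0.2214) = 7, so K_p = 49/7.9 = 6.2.

K_p = 6.2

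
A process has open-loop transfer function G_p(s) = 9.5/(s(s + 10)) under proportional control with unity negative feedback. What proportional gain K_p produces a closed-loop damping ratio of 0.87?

K_p = 3.48

Closed-loop characteristic equation: s² + 10s + K_p·9.5 = 0.
So ω_n = √(9.5K_p) and 2ζω_n = 10, giving ζ = 10/(2√(9.5K_p)).
Setting ζ = 0.87: √(9.5K_p) = 10/(2·0.87) = 5.747, so K_p = 33.03/9.5 = 3.48.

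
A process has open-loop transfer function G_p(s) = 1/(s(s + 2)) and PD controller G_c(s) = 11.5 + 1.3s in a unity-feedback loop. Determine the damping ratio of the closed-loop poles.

ζ = 0.487

Forward path: (11.5 + 1.3s)·1/(s(s+2)). The closed-loop characteristic equation is s² + (2 + 1·1.3)s + 1·11.5 = 0.
That is s² + 3.3s + 11.5 = 0, so ω_n = 3.391 rad/s and ζ = 3.3/(2·3.391) = 0.4866.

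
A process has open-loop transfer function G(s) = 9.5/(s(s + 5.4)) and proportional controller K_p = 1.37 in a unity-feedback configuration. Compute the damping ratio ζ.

1 + K_p·G(s) = 0 gives s² + 5.4s + 13.02 = 0.
Matching s² + 2ζω_n s + ω_n²: ω_n = √13.02 = 3.608 rad/s and 2ζω_n = 5.4, so ζ = 5.4/(2·3.608) = 0.748.

ζ = 0.748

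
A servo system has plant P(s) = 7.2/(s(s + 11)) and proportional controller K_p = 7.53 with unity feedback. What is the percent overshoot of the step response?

2.93%

The closed-loop denominator s² + 11s + 54.22 gives ω_n = √54.22 = 7.363 and ζ = 11/(2ω_n) = 0.747.
%OS = 100·exp(−πζ/√(1−ζ²)) = 100·exp(−π·0.747/√0.442) = 2.93%.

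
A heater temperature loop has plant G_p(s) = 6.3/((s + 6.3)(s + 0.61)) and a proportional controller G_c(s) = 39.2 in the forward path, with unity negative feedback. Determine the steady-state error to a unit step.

The loop is type 0. Static position error constant K_pos = G_c(0)·G_p(0) = 39.2·1.639 = 64.26.
Steady-state error to a unit step: e_ss = 1/(1+K_pos) = 1/65.26 = 0.0153.

0.0153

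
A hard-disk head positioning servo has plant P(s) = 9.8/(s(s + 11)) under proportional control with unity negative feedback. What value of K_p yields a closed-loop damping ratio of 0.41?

Closed-loop characteristic equation: s² + 11s + K_p·9.8 = 0.
So ω_n = √(9.8K_p) and 2ζω_n = 11, giving ζ = 11/(2√(9.8K_p)).
Setting ζ = 0.41: √(9.8K_p) = 11/(2·0.41) = 13.41, so K_p = 180/9.8 = 18.4.

K_p = 18.4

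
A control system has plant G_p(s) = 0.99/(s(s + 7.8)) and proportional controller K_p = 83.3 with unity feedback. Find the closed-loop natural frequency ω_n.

With unity feedback the closed-loop characteristic equation is s² + 7.8s + 83.3·0.99 = s² + 7.8s + 82.47 = 0.
So ω_n² = 82.47 ⇒ ω_n = 9.081 rad/s, and ζ = 7.8/(2ω_n) = 0.429.

ω_n = 9.08 rad/s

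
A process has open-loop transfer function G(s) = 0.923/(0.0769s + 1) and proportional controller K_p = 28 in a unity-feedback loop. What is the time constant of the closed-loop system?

τ = 0.00286 s

Closed loop: T(s) = K_p·G/(1+K_p·G) = 25.84/(0.0769s + 1 + 25.84), with pole at s = −(1 + 25.84)/0.0769 = −349.1.
Closed-loop time constant τ = 1/349.1 = 0.00286 s.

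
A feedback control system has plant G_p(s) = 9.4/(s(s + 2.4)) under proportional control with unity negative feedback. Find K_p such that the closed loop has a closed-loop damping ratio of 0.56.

K_p = 0.488

Closed-loop characteristic equation: s² + 2.4s + K_p·9.4 = 0.
So ω_n = √(9.4K_p) and 2ζω_n = 2.4, giving ζ = 2.4/(2√(9.4K_p)).
Setting ζ = 0.56: √(9.4K_p) = 2.4/(2·0.56) = 2.143, so K_p = 4.592/9.4 = 0.488.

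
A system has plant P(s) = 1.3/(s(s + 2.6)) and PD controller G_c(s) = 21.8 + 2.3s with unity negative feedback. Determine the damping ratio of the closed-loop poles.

Forward path: (21.8 + 2.3s)·1.3/(s(s+2.6)). The closed-loop characteristic equation is s² + (2.6 + 1.3·2.3)s + 1.3·21.8 = 0.
That is s² + 5.59s + 28.34 = 0, so ω_n = 5.324 rad/s and ζ = 5.59/(2·5.324) = 0.525.

ζ = 0.525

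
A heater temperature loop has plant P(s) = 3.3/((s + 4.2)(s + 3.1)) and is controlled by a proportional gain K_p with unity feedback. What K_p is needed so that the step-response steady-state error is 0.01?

Steady-state error for a unit step on this type-0 loop is 1/(1 + K_p·P(0)).
P(0) = 0.2535. Require 1/(1 + K_p·0.2535) = 0.01, so 1 + 0.2535·K_p = 100.
K_p = (100 − 1)/0.2535 = 391.

K_p = 391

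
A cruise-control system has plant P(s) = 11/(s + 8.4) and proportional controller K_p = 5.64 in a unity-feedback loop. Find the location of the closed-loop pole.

s = -70.44

Closed-loop transfer function: T(s) = K_p·P(s)/(1 + K_p·P(s)) = 62.04/(s + 8.4 + 62.04) = 62.04/(s + 70.44).
The closed-loop pole is at s = −70.44.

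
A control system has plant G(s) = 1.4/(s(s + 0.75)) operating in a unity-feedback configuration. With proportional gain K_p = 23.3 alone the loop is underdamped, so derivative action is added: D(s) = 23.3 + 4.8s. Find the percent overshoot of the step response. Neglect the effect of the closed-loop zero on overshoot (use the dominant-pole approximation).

6.62%

Forward path: (23.3 + 4.8s)·1.4/(s(s+0.75)). The closed-loop characteristic equation is s² + (0.75 + 1.4·4.8)s + 1.4·23.3 = 0.
That is s² + 7.47s + 32.62 = 0, so ω_n = 5.711 rad/s and ζ = 7.47/(2·5.711) = 0.654.
%OS = 100·exp(−πζ/√(1−ζ²)) = 6.62%.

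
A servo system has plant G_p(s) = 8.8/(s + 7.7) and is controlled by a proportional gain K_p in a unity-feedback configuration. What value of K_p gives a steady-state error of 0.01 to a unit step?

For a type-0 loop with proportional control, e_ss = 1/(1 + K_p·G_p(0)).
G_p(0) = 1.143. Require 1/(1 + K_p·1.143) = 0.01, so 1 + 1.143·K_p = 100.
K_p = (100 − 1)/1.143 = 86.6.

K_p = 86.6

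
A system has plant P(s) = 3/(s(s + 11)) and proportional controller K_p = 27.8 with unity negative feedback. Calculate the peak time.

The closed-loop denominator s² + 11s + 83.4 gives ω_n = √83.4 = 9.132 and ζ = 11/(2ω_n) = 0.6023.
Damped frequency ω_d = ω_n√(1−ζ²) = 7.29 rad/s, so peak time T_p = π/ω_d = 0.431 s.

T_p = 0.431 s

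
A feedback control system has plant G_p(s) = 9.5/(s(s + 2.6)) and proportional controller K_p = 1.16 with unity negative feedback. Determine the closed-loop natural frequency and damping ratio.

The closed-loop denominator is s(s+2.6) + 1.16·9.5 = s² + 2.6s + 11.02.
Matching s² + 2ζω_n s + ω_n²: ω_n = √11.02 = 3.32 rad/s and 2ζω_n = 2.6, so ζ = 2.6/(2·3.32) = 0.392.

ω_n = 3.32 rad/s, ζ = 0.392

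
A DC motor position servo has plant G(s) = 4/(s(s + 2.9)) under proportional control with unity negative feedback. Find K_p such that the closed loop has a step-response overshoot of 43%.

K_p = 7.81

From %OS = 100·exp(−πζ/√(1−ζ²)) = 43%, ζ = −ln(0.43)/√(π²+ln²(0.43)) = 0.2594.
Characteristic equation s² + 2.9s + 4K_p = 0 gives ζ = 2.9/(2√(4K_p)).
Setting ζ = 0.2594: √(4K_p) = 2.9/(2·0.2594) = 5.589, so K_p = 31.24/4 = 7.81.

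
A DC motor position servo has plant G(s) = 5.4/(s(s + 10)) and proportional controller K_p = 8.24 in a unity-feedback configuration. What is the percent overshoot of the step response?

The closed-loop denominator s² + 10s + 44.5 gives ω_n = √44.5 = 6.671 and ζ = 10/(2ω_n) = 0.7496.
%OS = 100·exp(−πζ/√(1−ζ²)) = 100·exp(−π·0.7496/√0.4382) = 2.85%.

2.85%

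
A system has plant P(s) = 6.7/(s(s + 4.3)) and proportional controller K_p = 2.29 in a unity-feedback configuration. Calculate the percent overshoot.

12.7%

Closed-loop characteristic equation: s² + 4.3s + 15.34 = 0, so ω_n = 3.917 rad/s and ζ = 4.3/(2·3.917) = 0.5489.
%OS = 100·exp(−πζ/√(1−ζ²)) = 100·exp(−π·0.5489/√0.6987) = 12.7%.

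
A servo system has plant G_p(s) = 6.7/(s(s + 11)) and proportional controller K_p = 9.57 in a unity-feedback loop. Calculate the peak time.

T_p = 0.54 s

The closed-loop denominator s² + 11s + 64.12 gives ω_n = √64.12 = 8.007 and ζ = 11/(2ω_n) = 0.6869.
Damped frequency ω_d = ω_n√(1−ζ²) = 5.82 rad/s, so peak time T_p = π/ω_d = 0.54 s.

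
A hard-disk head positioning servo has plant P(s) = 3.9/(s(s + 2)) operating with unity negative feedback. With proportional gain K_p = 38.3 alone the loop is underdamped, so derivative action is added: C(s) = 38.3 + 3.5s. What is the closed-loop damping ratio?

Forward path: (38.3 + 3.5s)·3.9/(s(s+2)). The closed-loop characteristic equation is s² + (2 + 3.9·3.5)s + 3.9·38.3 = 0.
That is s² + 15.65s + 149.4 = 0, so ω_n = 12.22 rad/s and ζ = 15.65/(2·12.22) = 0.6403.

ζ = 0.64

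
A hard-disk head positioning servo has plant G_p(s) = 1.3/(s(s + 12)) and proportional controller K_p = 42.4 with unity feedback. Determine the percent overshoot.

1.34%

From 1 + K_pG_p(s) = 0: s² + 12s + 55.12 = 0 ⇒ ω_n = 7.424, ζ = 0.8082.
%OS = 100·exp(−πζ/√(1−ζ²)) = 100·exp(−π·0.8082/√0.3469) = 1.34%.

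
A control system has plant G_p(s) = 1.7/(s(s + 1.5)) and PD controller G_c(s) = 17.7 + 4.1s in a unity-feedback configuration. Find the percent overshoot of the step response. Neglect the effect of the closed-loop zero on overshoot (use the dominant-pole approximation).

2.2%

Forward path: (17.7 + 4.1s)·1.7/(s(s+1.5)). The closed-loop characteristic equation is s² + (1.5 + 1.7·4.1)s + 1.7·17.7 = 0.
That is s² + 8.47s + 30.09 = 0, so ω_n = 5.485 rad/s and ζ = 8.47/(2·5.485) = 0.772.
%OS = 100·exp(−πζ/√(1−ζ²)) = 2.2%.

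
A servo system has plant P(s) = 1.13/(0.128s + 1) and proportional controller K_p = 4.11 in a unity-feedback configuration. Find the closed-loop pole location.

Closed loop: T(s) = K_p·P/(1+K_p·P) = 4.644/(0.128s + 1 + 4.644), with pole at s = −(1 + 4.644)/0.128 = −44.1.

s = -44.1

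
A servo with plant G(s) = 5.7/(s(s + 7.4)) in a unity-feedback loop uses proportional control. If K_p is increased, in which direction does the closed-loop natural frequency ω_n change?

ω_n = √(5.7·K_p), which grows with K_p.

increase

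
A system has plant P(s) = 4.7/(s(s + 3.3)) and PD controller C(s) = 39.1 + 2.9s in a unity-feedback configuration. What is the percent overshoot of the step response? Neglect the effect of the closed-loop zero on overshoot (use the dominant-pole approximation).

Forward path: (39.1 + 2.9s)·4.7/(s(s+3.3)). The closed-loop characteristic equation is s² + (3.3 + 4.7·2.9)s + 4.7·39.1 = 0.
That is s² + 16.93s + 183.8 = 0, so ω_n = 13.56 rad/s and ζ = 16.93/(2·13.56) = 0.6244.
%OS = 100·exp(−πζ/√(1−ζ²)) = 8.11%.

8.11%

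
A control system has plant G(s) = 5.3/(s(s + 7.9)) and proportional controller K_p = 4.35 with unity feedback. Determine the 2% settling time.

From 1 + K_pG(s) = 0: s² + 7.9s + 23.05 = 0 ⇒ ω_n = 4.802, ζ = 0.8226.
2% settling time T_s ≈ 4/(ζω_n) = 4/3.95 = 1.01 s.

T_s ≈ 1.01 s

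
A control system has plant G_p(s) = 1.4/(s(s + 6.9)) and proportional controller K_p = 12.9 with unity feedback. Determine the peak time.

The closed-loop denominator s² + 6.9s + 18.06 gives ω_n = √18.06 = 4.25 and ζ = 6.9/(2ω_n) = 0.8118.
Damped frequency ω_d = ω_n√(1−ζ²) = 2.481 rad/s, so peak time T_p = π/ω_d = 1.27 s.

T_p = 1.27 s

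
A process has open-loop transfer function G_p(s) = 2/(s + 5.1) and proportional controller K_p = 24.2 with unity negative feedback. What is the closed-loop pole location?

Closed-loop transfer function: T(s) = K_p·G_p(s)/(1 + K_p·G_p(s)) = 48.4/(s + 5.1 + 48.4) = 48.4/(s + 53.5).
The closed-loop pole is at s = −53.5.

s = -53.5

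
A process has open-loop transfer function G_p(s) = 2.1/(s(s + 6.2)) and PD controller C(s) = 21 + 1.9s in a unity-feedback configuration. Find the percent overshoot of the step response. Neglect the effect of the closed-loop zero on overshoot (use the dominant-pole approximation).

2.33%

Forward path: (21 + 1.9s)·2.1/(s(s+6.2)). The closed-loop characteristic equation is s² + (6.2 + 2.1·1.9)s + 2.1·21 = 0.
That is s² + 10.19s + 44.1 = 0, so ω_n = 6.641 rad/s and ζ = 10.19/(2·6.641) = 0.7672.
%OS = 100·exp(−πζ/√(1−ζ²)) = 2.33%.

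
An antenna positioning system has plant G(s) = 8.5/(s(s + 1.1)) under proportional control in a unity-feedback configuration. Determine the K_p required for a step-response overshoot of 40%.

K_p = 0.454

From %OS = 100·exp(−πζ/√(1−ζ²)) = 40%, ζ = −ln(0.4)/√(π²+ln²(0.4)) = 0.28.
Characteristic equation s² + 1.1s + 8.5K_p = 0 gives ζ = 1.1/(2√(8.5K_p)).
Setting ζ = 0.28: √(8.5K_p) = 1.1/(2·0.28) = 1.964, so K_p = 3.858/8.5 = 0.454.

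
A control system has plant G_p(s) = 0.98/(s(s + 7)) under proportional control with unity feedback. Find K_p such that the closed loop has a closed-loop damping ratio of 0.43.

K_p = 67.6

Closed-loop characteristic equation: s² + 7s + K_p·0.98 = 0.
So ω_n = √(0.98K_p) and 2ζω_n = 7, giving ζ = 7/(2√(0.98K_p)).
Setting ζ = 0.43: √(0.98K_p) = 7/(2·0.43) = 8.14, so K_p = 66.25/0.98 = 67.6.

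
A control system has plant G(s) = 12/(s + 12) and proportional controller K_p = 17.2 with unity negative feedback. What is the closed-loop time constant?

τ = 0.00458 s

Closed-loop transfer function: T(s) = K_p·G(s)/(1 + K_p·G(s)) = 206.4/(s + 12 + 206.4) = 206.4/(s + 218.4).
Time constant τ = 1/218.4 = 0.00458 s.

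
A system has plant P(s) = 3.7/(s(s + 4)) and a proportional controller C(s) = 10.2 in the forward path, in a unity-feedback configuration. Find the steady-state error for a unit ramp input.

The loop has one pole at the origin (type 1). Velocity error constant K_v = lim_{s→0} s·C(s)P(s) = 10.2·3.7/4 = 9.435.
Steady-state error to a unit ramp: e_ss = 1/K_v = 0.106.

0.106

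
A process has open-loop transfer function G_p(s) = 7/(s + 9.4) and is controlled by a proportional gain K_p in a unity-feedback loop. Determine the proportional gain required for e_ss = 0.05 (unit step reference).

The loop is type 0, so e_ss(step) = 1/(1 + K_pos) with K_pos = K_p·G_p(0).
G_p(0) = 0.7447. Require 1/(1 + K_p·0.7447) = 0.05, so 1 + 0.7447·K_p = 20.
K_p = (20 − 1)/0.7447 = 25.5.

K_p = 25.5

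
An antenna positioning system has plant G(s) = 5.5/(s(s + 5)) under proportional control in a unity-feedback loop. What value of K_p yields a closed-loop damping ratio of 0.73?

Closed-loop characteristic equation: s² + 5s + K_p·5.5 = 0.
So ω_n = √(5.5K_p) and 2ζω_n = 5, giving ζ = 5/(2√(5.5K_p)).
Setting ζ = 0.73: √(5.5K_p) = 5/(2·0.73) = 3.425, so K_p = 11.73/5.5 = 2.13.

K_p = 2.13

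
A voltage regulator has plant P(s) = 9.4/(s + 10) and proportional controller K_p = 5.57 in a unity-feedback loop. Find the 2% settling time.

T_s ≈ 0.0641 s

Closed-loop transfer function: T(s) = K_p·P(s)/(1 + K_p·P(s)) = 52.36/(s + 10 + 52.36) = 52.36/(s + 62.36).
Time constant τ = 1/62.36 = 0.01604 s, so the 2% settling time is about 4τ = 0.0641 s.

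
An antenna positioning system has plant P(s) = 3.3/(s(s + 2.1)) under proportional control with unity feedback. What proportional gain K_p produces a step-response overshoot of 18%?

From %OS = 100·exp(−πζ/√(1−ζ²)) = 18%, ζ = −ln(0.18)/√(π²+ln²(0.18)) = 0.4791.
Characteristic equation s² + 2.1s + 3.3K_p = 0 gives ζ = 2.1/(2√(3.3K_p)).
Setting ζ = 0.4791: √(3.3K_p) = 2.1/(2·0.4791) = 2.192, so K_p = 4.803/3.3 = 1.46.

K_p = 1.46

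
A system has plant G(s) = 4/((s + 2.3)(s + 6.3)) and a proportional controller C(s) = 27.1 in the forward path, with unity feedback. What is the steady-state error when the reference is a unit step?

0.118

The loop is type 0. Static position error constant K_pos = C(0)·G(0) = 27.1·0.2761 = 7.481.
Steady-state error to a unit step: e_ss = 1/(1+K_pos) = 1/8.481 = 0.118.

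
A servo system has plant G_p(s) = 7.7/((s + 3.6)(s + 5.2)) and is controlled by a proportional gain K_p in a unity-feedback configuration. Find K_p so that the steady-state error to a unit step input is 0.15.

Steady-state error for a unit step on this type-0 loop is 1/(1 + K_p·G_p(0)).
G_p(0) = 0.4113. Require 1/(1 + K_p·0.4113) = 0.15, so 1 + 0.4113·K_p = 6.667.
K_p = (6.667 − 1)/0.4113 = 13.8.

K_p = 13.8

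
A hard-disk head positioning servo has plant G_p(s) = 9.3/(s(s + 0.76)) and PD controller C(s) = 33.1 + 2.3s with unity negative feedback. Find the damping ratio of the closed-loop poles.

ζ = 0.631

Forward path: (33.1 + 2.3s)·9.3/(s(s+0.76)). The closed-loop characteristic equation is s² + (0.76 + 9.3·2.3)s + 9.3·33.1 = 0.
That is s² + 22.15s + 307.8 = 0, so ω_n = 17.55 rad/s and ζ = 22.15/(2·17.55) = 0.6312.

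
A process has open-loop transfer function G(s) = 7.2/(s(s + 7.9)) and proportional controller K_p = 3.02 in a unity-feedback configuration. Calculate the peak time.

Closed-loop characteristic equation: s² + 7.9s + 21.74 = 0, so ω_n = 4.663 rad/s and ζ = 7.9/(2·4.663) = 0.8471.
Damped frequency ω_d = ω_n√(1−ζ²) = 2.478 rad/s, so peak time T_p = π/ω_d = 1.27 s.

T_p = 1.27 s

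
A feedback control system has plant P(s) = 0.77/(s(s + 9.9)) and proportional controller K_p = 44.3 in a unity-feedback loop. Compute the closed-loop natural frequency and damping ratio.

ω_n = 5.84 rad/s, ζ = 0.848

The closed-loop denominator is s(s+9.9) + 44.3·0.77 = s² + 9.9s + 34.11.
So ω_n² = 34.11 ⇒ ω_n = 5.84 rad/s, and ζ = 9.9/(2ω_n) = 0.848.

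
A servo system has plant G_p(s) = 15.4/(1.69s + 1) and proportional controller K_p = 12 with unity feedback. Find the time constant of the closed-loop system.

Closed loop: T(s) = K_p·G_p/(1+K_p·G_p) = 184.8/(1.69s + 1 + 184.8), with pole at s = −(1 + 184.8)/1.69 = −109.9.
Closed-loop time constant τ = 1/109.9 = 0.0091 s.

τ = 0.0091 s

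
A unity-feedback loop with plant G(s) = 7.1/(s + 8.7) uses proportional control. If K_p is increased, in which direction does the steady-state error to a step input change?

The position error constant K_pos = K_p·G(0) grows with K_p, and e_ss = 1/(1+K_pos) falls.

decrease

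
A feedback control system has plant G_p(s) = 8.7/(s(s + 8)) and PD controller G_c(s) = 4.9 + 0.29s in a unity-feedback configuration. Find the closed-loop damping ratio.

ζ = 0.806

Forward path: (4.9 + 0.29s)·8.7/(s(s+8)). The closed-loop characteristic equation is s² + (8 + 8.7·0.29)s + 8.7·4.9 = 0.
That is s² + 10.52s + 42.63 = 0, so ω_n = 6.529 rad/s and ζ = 10.52/(2·6.529) = 0.8058.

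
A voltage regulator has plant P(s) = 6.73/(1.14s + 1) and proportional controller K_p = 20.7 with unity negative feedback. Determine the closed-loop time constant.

Closed loop: T(s) = K_p·P/(1+K_p·P) = 139.3/(1.14s + 1 + 139.3), with pole at s = −(1 + 139.3)/1.14 = −123.1.
Closed-loop time constant τ = 1/123.1 = 0.00812 s.

τ = 0.00812 s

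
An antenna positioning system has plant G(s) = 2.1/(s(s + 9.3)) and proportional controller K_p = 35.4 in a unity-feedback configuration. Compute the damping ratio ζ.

With unity feedback the closed-loop characteristic equation is s² + 9.3s + 35.4·2.1 = s² + 9.3s + 74.34 = 0.
So ω_n² = 74.34 ⇒ ω_n = 8.622 rad/s, and ζ = 9.3/(2ω_n) = 0.539.

ζ = 0.539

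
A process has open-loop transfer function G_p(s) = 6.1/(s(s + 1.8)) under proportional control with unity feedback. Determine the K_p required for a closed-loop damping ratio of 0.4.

Closed-loop characteristic equation: s² + 1.8s + K_p·6.1 = 0.
So ω_n = √(6.1K_p) and 2ζω_n = 1.8, giving ζ = 1.8/(2√(6.1K_p)).
Setting ζ = 0.4: √(6.1K_p) = 1.8/(2·0.4) = 2.25, so K_p = 5.062/6.1 = 0.83.

K_p = 0.83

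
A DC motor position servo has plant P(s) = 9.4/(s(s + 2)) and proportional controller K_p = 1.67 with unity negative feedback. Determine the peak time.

From 1 + K_pP(s) = 0: s² + 2s + 15.7 = 0 ⇒ ω_n = 3.962, ζ = 0.2524.
Damped frequency ω_d = ω_n√(1−ζ²) = 3.834 rad/s, so peak time T_p = π/ω_d = 0.819 s.

T_p = 0.819 s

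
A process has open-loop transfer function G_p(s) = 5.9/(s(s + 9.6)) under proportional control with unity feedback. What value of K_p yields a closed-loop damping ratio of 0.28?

K_p = 49.8

Closed-loop characteristic equation: s² + 9.6s + K_p·5.9 = 0.
So ω_n = √(5.9K_p) and 2ζω_n = 9.6, giving ζ = 9.6/(2√(5.9K_p)).
Setting ζ = 0.28: √(5.9K_p) = 9.6/(2·0.28) = 17.14, so K_p = 293.9/5.9 = 49.8.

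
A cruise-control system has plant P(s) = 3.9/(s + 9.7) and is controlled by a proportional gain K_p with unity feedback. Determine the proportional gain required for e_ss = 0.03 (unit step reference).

K_p = 80.4

For a type-0 loop with proportional control, e_ss = 1/(1 + K_p·P(0)).
P(0) = 0.4021. Require 1/(1 + K_p·0.4021) = 0.03, so 1 + 0.4021·K_p = 33.33.
K_p = (33.33 − 1)/0.4021 = 80.4.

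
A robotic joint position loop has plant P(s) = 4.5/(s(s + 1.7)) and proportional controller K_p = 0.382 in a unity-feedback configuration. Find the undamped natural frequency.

ω_n = 1.31 rad/s

1 + K_p·P(s) = 0 gives s² + 1.7s + 1.719 = 0.
Matching s² + 2ζω_n s + ω_n²: ω_n = √1.719 = 1.311 rad/s and 2ζω_n = 1.7, so ζ = 1.7/(2·1.311) = 0.648.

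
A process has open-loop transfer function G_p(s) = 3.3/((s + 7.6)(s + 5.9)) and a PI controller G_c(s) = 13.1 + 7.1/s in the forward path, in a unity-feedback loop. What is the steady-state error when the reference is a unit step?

The open loop G_c(s)G_p(s) has a pole at the origin (type 1), so the static position error constant is infinite and e_ss = 1/(1+∞) = 0.

0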